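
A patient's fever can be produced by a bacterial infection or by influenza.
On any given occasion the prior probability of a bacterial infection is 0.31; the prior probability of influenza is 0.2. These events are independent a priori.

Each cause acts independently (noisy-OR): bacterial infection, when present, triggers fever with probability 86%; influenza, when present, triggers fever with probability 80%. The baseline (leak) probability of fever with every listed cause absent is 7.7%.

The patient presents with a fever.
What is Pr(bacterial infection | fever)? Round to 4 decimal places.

Pr(bacterial infection | fever) ≈ 0.6406

Under noisy-OR, P(fever | causes) = 1 − (1−0.077)·∏(1−qᵢ) over the active causes.
Sum P(fever|·) weighted by the priors over the 4 (bacterial infection, influenza) configurations:
  P(fever) = 0.077·0.69·0.8 + 0.8154·0.69·0.2 + 0.87078·0.31·0.8 + 0.974156·0.31·0.2
        = 0.042504 + 0.112525 + 0.215953 + 0.060398 = 0.431380
Configurations with bacterial infection contribute 0.276351, so
  P(bacterial infection | fever) = 0.276351 / 0.431380 ≈ 0.6406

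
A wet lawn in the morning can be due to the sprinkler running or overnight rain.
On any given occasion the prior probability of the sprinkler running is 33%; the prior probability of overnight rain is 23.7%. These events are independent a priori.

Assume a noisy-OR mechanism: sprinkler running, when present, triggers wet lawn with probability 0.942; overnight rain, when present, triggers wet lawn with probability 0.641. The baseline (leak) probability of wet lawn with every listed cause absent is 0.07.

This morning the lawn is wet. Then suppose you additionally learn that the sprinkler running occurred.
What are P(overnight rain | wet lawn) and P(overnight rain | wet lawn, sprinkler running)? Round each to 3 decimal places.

P(overnight rain | wet lawn) ≈ 0.400; P(overnight rain | wet lawn, sprinkler running) ≈ 0.244

Under noisy-OR, P(wet lawn | causes) = 1 − (1−0.07)·∏(1−qᵢ) over the active causes.
Enumerate the 4 (sprinkler running, overnight rain) configurations and weight by the priors:
  P(wet lawn) = 0.07*0.67*0.763 + 0.66613*0.67*0.237 + 0.94606*0.33*0.763 + 0.980636*0.33*0.237
        = 0.035785 + 0.105775 + 0.238208 + 0.076696 = 0.456464
Keeping only the overnight rain-present terms gives 0.182471, so
  P(overnight rain | wet lawn) = 0.182471 / 0.456464 ≈ 0.400

With the extra evidence:
For the numerator, keep only overnight rain=true terms: 0.980636*0.237 = 0.232411
Denominator P(wet lawn | sprinkler running): 0.94606*0.763 + 0.980636*0.237 = 0.954255
P(overnight rain | wet lawn, sprinkler running) = 0.232411/0.954255 ≈ 0.244
This is intercausal reasoning (explaining away): once sprinkler running accounts for the wet lawn, overnight rain becomes less likely.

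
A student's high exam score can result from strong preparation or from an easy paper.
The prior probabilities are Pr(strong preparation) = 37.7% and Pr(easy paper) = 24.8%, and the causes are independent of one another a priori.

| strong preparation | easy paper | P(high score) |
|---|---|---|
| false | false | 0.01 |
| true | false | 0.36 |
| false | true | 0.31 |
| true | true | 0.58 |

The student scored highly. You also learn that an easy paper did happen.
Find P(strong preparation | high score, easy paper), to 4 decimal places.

P(strong preparation | high score, easy paper) ≈ 0.5310

By total probability over both values of strong preparation:
  P(high score | easy paper) = 0.31·0.623 + 0.58·0.377
        = 0.193130 + 0.218660 = 0.411790
Configurations with strong preparation contribute 0.218660, so
  P(strong preparation | high score, easy paper) = 0.218660 / 0.411790 ≈ 0.5310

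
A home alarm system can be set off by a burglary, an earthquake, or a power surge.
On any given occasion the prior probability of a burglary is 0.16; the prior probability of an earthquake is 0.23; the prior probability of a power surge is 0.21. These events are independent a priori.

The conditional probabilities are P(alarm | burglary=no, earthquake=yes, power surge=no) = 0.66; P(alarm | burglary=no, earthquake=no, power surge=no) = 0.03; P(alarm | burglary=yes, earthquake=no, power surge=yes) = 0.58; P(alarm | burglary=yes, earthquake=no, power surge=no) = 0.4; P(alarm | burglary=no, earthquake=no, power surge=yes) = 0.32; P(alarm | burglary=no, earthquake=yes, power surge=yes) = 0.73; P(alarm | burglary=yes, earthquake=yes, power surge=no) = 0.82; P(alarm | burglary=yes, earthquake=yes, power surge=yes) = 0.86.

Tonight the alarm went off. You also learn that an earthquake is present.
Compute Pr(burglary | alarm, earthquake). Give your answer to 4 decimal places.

P(alarm | earthquake) = 0.66·0.84·0.79 + 0.73·0.84·0.21 + 0.82·0.16·0.79 + 0.86·0.16·0.21 = 0.437976 + 0.128772 + 0.103648 + 0.028896 = 0.699292
Of this, 0.132544 comes from 0.103648 + 0.028896 (the burglary=true cases).
Hence the posterior is 0.132544/0.699292 ≈ 0.1895.

Pr(burglary | alarm, earthquake) ≈ 0.1895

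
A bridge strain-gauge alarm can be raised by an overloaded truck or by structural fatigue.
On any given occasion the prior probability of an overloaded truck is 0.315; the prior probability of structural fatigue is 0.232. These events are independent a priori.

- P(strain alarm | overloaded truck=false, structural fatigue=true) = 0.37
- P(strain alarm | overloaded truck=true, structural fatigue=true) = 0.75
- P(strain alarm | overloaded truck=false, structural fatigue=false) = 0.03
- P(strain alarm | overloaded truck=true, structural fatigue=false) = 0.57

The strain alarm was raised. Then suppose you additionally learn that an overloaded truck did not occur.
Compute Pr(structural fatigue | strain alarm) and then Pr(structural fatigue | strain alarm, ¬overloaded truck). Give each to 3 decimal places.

P(strain alarm) = 0.03×0.685×0.768 + 0.37×0.685×0.232 + 0.57×0.315×0.768 + 0.75×0.315×0.232 = 0.015782 + 0.058800 + 0.137894 + 0.054810 = 0.267286
Restricting to configurations with structural fatigue present: 0.058800 + 0.054810 = 0.113610.
P(structural fatigue | strain alarm) = 0.113610 / 0.267286 ≈ 0.425

Now condition on the additional information:
Numerator (weight on configurations with structural fatigue): 0.37·0.232 = 0.085840
Normalizer over all consistent configurations: 0.03·0.768 + 0.37·0.232 = 0.108880
Posterior = 0.085840 / 0.108880 ≈ 0.788
With overloaded truck excluded, structural fatigue must carry more of the explanatory weight for the strain alarm.

Pr(structural fatigue | strain alarm) ≈ 0.425; Pr(structural fatigue | strain alarm, ¬overloaded truck) ≈ 0.788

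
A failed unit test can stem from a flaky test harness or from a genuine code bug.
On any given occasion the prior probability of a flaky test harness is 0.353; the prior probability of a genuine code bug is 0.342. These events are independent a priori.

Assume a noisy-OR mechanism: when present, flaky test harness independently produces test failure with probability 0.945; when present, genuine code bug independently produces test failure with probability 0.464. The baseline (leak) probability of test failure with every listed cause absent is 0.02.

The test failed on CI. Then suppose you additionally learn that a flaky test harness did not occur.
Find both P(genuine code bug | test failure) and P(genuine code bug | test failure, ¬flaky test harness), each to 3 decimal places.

Under noisy-OR, P(test failure | causes) = 1 − (1−0.02)·∏(1−qᵢ) over the active causes.
P(test failure) = 0.02*0.647*0.658 + 0.47472*0.647*0.342 + 0.9461*0.353*0.658 + 0.97111*0.353*0.342 = 0.008515 + 0.105043 + 0.219754 + 0.117238 = 0.450550
Of this, 0.222281 comes from 0.105043 + 0.117238 (the genuine code bug=true cases).
So P(genuine code bug | test failure) = 0.222281/0.450550 ≈ 0.493.

Now condition on the additional information:
P(test failure | ¬flaky test harness) = 0.02*0.658 + 0.47472*0.342 = 0.013160 + 0.162354 = 0.175514
Restricting to configurations with genuine code bug present: 0.47472*0.342 = 0.162354.
Hence the posterior is 0.162354/0.175514 ≈ 0.925.
Ruling out flaky test harness raises the posterior on genuine code bug — the flip side of explaining away.

P(genuine code bug | test failure) ≈ 0.493; P(genuine code bug | test failure, ¬flaky test harness) ≈ 0.925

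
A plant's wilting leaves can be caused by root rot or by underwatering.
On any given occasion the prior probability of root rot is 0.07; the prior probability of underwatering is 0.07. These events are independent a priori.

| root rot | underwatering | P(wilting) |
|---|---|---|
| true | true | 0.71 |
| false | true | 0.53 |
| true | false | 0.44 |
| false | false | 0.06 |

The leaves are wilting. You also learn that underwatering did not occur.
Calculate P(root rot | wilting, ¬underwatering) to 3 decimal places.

Enumerate both values of root rot and weight by the priors:
  P(wilting | ¬underwatering) = 0.06×0.93 + 0.44×0.07
        = 0.055800 + 0.030800 = 0.086600
Configurations with root rot contribute 0.030800, so
  P(root rot | wilting, ¬underwatering) = 0.030800 / 0.086600 ≈ 0.356

P(root rot | wilting, ¬underwatering) ≈ 0.356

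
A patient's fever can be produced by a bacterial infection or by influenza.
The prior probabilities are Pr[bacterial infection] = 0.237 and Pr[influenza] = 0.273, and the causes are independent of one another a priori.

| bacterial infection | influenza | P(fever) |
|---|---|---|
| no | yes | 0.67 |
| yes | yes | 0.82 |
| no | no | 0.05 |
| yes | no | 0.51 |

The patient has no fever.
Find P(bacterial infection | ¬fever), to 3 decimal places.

By total probability over the 4 (bacterial infection, influenza) configurations:
  P(¬fever) = 0.95·0.763·0.727 + 0.33·0.763·0.273 + 0.49·0.237·0.727 + 0.18·0.237·0.273
        = 0.526966 + 0.068739 + 0.084427 + 0.011646 = 0.691778
Keeping only the bacterial infection-present terms gives 0.096073, so
  P(bacterial infection | ¬fever) = 0.096073 / 0.691778 ≈ 0.139

P(bacterial infection | ¬fever) ≈ 0.139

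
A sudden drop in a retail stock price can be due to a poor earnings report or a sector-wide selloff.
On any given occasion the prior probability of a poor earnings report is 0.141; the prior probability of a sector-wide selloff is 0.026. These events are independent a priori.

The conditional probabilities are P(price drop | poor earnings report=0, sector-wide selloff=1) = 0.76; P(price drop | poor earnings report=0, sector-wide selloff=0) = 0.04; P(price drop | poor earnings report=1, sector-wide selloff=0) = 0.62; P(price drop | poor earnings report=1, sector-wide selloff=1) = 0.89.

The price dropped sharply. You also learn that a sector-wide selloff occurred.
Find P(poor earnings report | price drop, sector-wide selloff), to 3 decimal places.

P(poor earnings report | price drop, sector-wide selloff) ≈ 0.161

By total probability over both values of poor earnings report:
  P(price drop | sector-wide selloff) = 0.76*0.859 + 0.89*0.141
        = 0.652840 + 0.125490 = 0.778330
Keeping only the poor earnings report-present terms gives 0.125490, so
  P(poor earnings report | price drop, sector-wide selloff) = 0.125490 / 0.778330 ≈ 0.161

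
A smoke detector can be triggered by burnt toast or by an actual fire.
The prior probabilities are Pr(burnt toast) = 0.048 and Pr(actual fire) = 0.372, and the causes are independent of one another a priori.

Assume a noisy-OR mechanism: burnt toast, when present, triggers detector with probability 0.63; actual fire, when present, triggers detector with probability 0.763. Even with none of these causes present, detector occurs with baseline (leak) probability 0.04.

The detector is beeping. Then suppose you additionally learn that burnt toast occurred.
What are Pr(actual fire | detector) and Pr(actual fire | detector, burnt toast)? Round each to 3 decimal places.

Under noisy-OR, P(detector | causes) = 1 − (1−0.04)·∏(1−qᵢ) over the active causes.
Sum P(detector|·) weighted by the priors over the 4 (burnt toast, actual fire) configurations:
  P(detector) = 0.04×0.952×0.628 + 0.77248×0.952×0.372 + 0.6448×0.048×0.628 + 0.915818×0.048×0.372
        = 0.023914 + 0.273569 + 0.019437 + 0.016353 = 0.333273
Keeping only the actual fire-present terms gives 0.289922, so
  P(actual fire | detector) = 0.289922 / 0.333273 ≈ 0.870

Now condition on the additional information:
P(detector | burnt toast) = 0.6448*0.628 + 0.915818*0.372 = 0.404934 + 0.340684 = 0.745618
Of this, 0.340684 comes from 0.915818*0.372 (the actual fire=true cases).
P(actual fire | detector, burnt toast) = 0.340684 / 0.745618 ≈ 0.457

Pr(actual fire | detector) ≈ 0.870; Pr(actual fire | detector, burnt toast) ≈ 0.457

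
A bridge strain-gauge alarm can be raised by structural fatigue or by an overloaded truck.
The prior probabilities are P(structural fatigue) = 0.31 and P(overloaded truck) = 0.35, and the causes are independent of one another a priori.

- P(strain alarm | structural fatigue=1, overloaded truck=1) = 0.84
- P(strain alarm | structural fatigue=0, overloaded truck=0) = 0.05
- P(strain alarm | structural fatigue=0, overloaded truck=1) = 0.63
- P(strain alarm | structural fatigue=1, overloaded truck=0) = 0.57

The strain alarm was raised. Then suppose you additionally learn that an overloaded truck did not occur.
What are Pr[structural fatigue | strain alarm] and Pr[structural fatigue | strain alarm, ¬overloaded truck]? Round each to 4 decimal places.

Pr[structural fatigue | strain alarm] ≈ 0.5413; Pr[structural fatigue | strain alarm, ¬overloaded truck] ≈ 0.8366

P(strain alarm) = 0.05*0.69*0.65 + 0.63*0.69*0.35 + 0.57*0.31*0.65 + 0.84*0.31*0.35 = 0.022425 + 0.152145 + 0.114855 + 0.091140 = 0.380565
The structural fatigue-present share is 0.114855 + 0.091140 = 0.205995.
P(structural fatigue | strain alarm) = 0.205995 / 0.380565 ≈ 0.5413

Now also conditioning on overloaded truck≠true:
By total probability over both values of structural fatigue:
  P(strain alarm | ¬overloaded truck) = 0.05*0.69 + 0.57*0.31
        = 0.034500 + 0.176700 = 0.211200
Configurations with structural fatigue contribute 0.176700, so
  P(structural fatigue | strain alarm, ¬overloaded truck) = 0.176700 / 0.211200 ≈ 0.8366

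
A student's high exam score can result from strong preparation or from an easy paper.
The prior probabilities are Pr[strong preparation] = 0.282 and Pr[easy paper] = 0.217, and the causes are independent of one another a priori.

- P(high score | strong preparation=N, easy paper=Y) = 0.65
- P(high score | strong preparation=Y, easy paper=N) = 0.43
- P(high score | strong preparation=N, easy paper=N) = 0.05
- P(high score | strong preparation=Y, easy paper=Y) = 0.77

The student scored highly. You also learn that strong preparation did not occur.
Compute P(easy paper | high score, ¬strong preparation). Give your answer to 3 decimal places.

P(high score | ¬strong preparation) = 0.05·0.783 + 0.65·0.217 = 0.039150 + 0.141050 = 0.180200
The easy paper-present share is 0.65·0.217 = 0.141050.
Hence the posterior is 0.141050/0.180200 ≈ 0.783.

P(easy paper | high score, ¬strong preparation) ≈ 0.783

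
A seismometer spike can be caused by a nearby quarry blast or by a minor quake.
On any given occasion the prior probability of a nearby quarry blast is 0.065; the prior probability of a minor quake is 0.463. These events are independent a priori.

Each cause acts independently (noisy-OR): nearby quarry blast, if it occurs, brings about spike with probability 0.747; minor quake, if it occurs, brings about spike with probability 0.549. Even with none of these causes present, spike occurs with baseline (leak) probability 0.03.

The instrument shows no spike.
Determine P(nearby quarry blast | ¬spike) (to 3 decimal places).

Under noisy-OR, P(spike | causes) = 1 − (1−0.03)·∏(1−qᵢ) over the active causes.
Sum P(¬spike|·) weighted by the priors over the 4 (nearby quarry blast, minor quake) configurations:
  P(¬spike) = 0.97×0.935×0.537 + 0.43747×0.935×0.463 + 0.24541×0.065×0.537 + 0.11068×0.065×0.463
        = 0.487032 + 0.189383 + 0.008566 + 0.003331 = 0.688312
Keeping only the nearby quarry blast-present terms gives 0.011897, so
  P(nearby quarry blast | ¬spike) = 0.011897 / 0.688312 ≈ 0.017

P(nearby quarry blast | ¬spike) ≈ 0.017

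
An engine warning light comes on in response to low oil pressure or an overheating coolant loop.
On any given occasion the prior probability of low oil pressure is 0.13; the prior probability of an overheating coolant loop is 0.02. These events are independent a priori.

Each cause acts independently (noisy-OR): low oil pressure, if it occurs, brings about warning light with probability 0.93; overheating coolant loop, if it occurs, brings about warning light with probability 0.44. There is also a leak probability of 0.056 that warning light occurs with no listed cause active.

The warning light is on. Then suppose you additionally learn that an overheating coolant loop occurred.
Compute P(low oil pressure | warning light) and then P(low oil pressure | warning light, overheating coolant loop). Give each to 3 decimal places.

P(low oil pressure | warning light) ≈ 0.685; P(low oil pressure | warning light, overheating coolant loop) ≈ 0.234

Under noisy-OR, P(warning light | causes) = 1 − (1−0.056)·∏(1−qᵢ) over the active causes.
P(warning light) = 0.056×0.87×0.98 + 0.47136×0.87×0.02 + 0.93392×0.13×0.98 + 0.962995×0.13×0.02 = 0.047746 + 0.008202 + 0.118981 + 0.002504 = 0.177433
The low oil pressure-present share is 0.118981 + 0.002504 = 0.121485.
So P(low oil pressure | warning light) = 0.121485/0.177433 ≈ 0.685.

Now condition on the additional information:
P(warning light | overheating coolant loop) = 0.47136·0.87 + 0.962995·0.13 = 0.410083 + 0.125189 = 0.535272
Restricting to configurations with low oil pressure present: 0.962995·0.13 = 0.125189.
Hence the posterior is 0.125189/0.535272 ≈ 0.234.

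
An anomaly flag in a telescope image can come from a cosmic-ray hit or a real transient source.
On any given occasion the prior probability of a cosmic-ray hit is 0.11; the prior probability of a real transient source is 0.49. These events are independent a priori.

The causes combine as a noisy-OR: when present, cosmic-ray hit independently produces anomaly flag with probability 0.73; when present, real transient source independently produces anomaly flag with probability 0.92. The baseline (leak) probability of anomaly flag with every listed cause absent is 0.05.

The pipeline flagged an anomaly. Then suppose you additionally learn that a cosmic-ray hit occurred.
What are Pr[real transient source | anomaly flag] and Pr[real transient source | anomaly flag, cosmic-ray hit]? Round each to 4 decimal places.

Pr[real transient source | anomaly flag] ≈ 0.8762; Pr[real transient source | anomaly flag, cosmic-ray hit] ≈ 0.5586

Under noisy-OR, P(anomaly flag | causes) = 1 − (1−0.05)·∏(1−qᵢ) over the active causes.
P(anomaly flag) = 0.05*0.89*0.51 + 0.924*0.89*0.49 + 0.7435*0.11*0.51 + 0.97948*0.11*0.49 = 0.022695 + 0.402956 + 0.041710 + 0.052794 = 0.520155
The real transient source-present share is 0.402956 + 0.052794 = 0.455750.
So P(real transient source | anomaly flag) = 0.455750/0.520155 ≈ 0.8762.

Now condition on the additional information:
P(anomaly flag | cosmic-ray hit) = 0.7435·0.51 + 0.97948·0.49 = 0.379185 + 0.479945 = 0.859130
Restricting to configurations with real transient source present: 0.97948·0.49 = 0.479945.
P(real transient source | anomaly flag, cosmic-ray hit) = 0.479945 / 0.859130 ≈ 0.5586
— cosmic-ray hit explains away the evidence for real transient source.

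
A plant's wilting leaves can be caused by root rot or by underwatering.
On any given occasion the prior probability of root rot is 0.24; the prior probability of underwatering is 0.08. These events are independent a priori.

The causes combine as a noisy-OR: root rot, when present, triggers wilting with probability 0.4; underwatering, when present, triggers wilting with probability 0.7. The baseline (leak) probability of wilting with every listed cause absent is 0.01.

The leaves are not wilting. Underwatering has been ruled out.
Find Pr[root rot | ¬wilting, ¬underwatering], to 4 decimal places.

Pr[root rot | ¬wilting, ¬underwatering] ≈ 0.1593

Under noisy-OR, P(wilting | causes) = 1 − (1−0.01)·∏(1−qᵢ) over the active causes.
Weight on root rot=true, given the evidence: 0.594*0.24 = 0.142560
Normalizer over all consistent configurations: 0.99*0.76 + 0.594*0.24 = 0.894960
P(root rot | ¬wilting, ¬underwatering) = 0.142560/0.894960 ≈ 0.1593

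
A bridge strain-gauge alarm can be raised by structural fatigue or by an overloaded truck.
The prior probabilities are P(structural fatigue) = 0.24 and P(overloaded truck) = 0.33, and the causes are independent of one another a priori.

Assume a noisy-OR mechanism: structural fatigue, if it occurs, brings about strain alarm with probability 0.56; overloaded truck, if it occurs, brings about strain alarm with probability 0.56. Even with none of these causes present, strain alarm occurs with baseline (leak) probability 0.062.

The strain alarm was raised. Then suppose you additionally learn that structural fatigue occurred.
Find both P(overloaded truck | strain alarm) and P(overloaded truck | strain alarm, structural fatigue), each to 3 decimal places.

Under noisy-OR, P(strain alarm | causes) = 1 − (1−0.062)·∏(1−qᵢ) over the active causes.
For the numerator, keep only overloaded truck=true terms: 0.147290 + 0.064818 = 0.212108
Denominator P(strain alarm): 0.062*0.76*0.67 + 0.58728*0.76*0.33 + 0.58728*0.24*0.67 + 0.818403*0.24*0.33 = 0.338113
P(overloaded truck | strain alarm) = 0.212108/0.338113 ≈ 0.627

With the extra evidence:
Numerator (weight on configurations with overloaded truck): 0.818403·0.33 = 0.270073
Normalizer over all consistent configurations: 0.58728·0.67 + 0.818403·0.33 = 0.663551
Posterior = 0.270073 / 0.663551 ≈ 0.407

P(overloaded truck | strain alarm) ≈ 0.627; P(overloaded truck | strain alarm, structural fatigue) ≈ 0.407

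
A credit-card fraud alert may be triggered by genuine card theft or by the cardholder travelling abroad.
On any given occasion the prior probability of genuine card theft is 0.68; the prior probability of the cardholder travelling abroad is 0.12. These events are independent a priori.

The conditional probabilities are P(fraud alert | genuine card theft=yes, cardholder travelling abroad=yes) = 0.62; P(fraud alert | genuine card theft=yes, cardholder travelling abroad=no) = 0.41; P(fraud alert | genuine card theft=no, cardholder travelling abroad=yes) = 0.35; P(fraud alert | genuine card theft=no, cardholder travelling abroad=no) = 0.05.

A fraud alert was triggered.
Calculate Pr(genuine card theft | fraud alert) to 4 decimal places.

Numerator (weight on configurations with genuine card theft): 0.245344 + 0.050592 = 0.295936
Normalizer over all consistent configurations: 0.05×0.32×0.88 + 0.35×0.32×0.12 + 0.41×0.68×0.88 + 0.62×0.68×0.12 = 0.323456
Posterior = 0.295936 / 0.323456 ≈ 0.9149

Pr(genuine card theft | fraud alert) ≈ 0.9149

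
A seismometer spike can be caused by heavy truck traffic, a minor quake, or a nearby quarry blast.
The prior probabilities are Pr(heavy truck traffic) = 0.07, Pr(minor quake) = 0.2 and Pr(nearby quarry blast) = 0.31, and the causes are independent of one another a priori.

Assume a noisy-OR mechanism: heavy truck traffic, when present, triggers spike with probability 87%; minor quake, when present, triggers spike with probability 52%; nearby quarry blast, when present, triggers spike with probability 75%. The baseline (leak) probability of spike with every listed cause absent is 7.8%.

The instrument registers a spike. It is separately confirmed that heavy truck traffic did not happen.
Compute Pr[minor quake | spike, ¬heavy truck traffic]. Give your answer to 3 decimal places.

Pr[minor quake | spike, ¬heavy truck traffic] ≈ 0.361

Under noisy-OR, P(spike | causes) = 1 − (1−0.078)·∏(1−qᵢ) over the active causes.
P(spike | ¬heavy truck traffic) = 0.078*0.8*0.69 + 0.7695*0.8*0.31 + 0.55744*0.2*0.69 + 0.88936*0.2*0.31 = 0.043056 + 0.190836 + 0.076927 + 0.055140 = 0.365959
The minor quake-present share is 0.076927 + 0.055140 = 0.132067.
So P(minor quake | spike, ¬heavy truck traffic) = 0.132067/0.365959 ≈ 0.361.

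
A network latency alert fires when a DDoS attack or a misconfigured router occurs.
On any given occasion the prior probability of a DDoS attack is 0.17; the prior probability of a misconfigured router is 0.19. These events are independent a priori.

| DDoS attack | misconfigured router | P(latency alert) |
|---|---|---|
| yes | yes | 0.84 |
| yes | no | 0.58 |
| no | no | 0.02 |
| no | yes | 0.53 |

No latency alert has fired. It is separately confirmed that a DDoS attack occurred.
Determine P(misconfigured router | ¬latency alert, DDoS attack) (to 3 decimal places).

P(misconfigured router | ¬latency alert, DDoS attack) ≈ 0.082

P(¬latency alert | DDoS attack) = 0.42·0.81 + 0.16·0.19 = 0.340200 + 0.030400 = 0.370600
The misconfigured router-present share is 0.16·0.19 = 0.030400.
P(misconfigured router | ¬latency alert, DDoS attack) = 0.030400 / 0.370600 ≈ 0.082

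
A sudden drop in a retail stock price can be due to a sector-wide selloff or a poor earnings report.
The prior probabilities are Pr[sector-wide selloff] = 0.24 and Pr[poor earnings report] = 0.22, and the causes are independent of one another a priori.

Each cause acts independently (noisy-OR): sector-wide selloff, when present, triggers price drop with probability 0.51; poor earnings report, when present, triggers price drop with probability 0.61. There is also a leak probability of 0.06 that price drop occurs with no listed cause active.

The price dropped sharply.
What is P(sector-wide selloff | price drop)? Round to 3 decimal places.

Under noisy-OR, P(price drop | causes) = 1 − (1−0.06)·∏(1−qᵢ) over the active causes.
P(price drop) = 0.06·0.76·0.78 + 0.6334·0.76·0.22 + 0.5394·0.24·0.78 + 0.820366·0.24·0.22 = 0.035568 + 0.105904 + 0.100976 + 0.043315 = 0.285763
Restricting to configurations with sector-wide selloff present: 0.100976 + 0.043315 = 0.144291.
P(sector-wide selloff | price drop) = 0.144291 / 0.285763 ≈ 0.505

P(sector-wide selloff | price drop) ≈ 0.505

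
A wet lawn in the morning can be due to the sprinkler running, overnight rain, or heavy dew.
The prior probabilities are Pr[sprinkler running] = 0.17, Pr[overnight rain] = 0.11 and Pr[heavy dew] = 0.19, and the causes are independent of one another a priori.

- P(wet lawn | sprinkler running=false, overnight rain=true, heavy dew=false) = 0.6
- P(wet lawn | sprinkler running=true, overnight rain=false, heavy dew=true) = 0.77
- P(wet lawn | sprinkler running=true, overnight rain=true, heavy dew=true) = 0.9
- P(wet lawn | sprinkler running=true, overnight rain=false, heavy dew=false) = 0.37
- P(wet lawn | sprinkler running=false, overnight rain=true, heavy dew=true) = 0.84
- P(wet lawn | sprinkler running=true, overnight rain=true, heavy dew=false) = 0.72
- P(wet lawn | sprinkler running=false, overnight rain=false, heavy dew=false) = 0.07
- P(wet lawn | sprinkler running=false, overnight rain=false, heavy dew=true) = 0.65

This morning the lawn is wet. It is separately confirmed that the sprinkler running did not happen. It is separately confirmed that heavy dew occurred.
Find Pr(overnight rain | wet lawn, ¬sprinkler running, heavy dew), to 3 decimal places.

Pr(overnight rain | wet lawn, ¬sprinkler running, heavy dew) ≈ 0.138

By total probability over both values of overnight rain:
  P(wet lawn | ¬sprinkler running, heavy dew) = 0.65×0.89 + 0.84×0.11
        = 0.578500 + 0.092400 = 0.670900
Keeping only the overnight rain-present terms gives 0.092400, so
  P(overnight rain | wet lawn, ¬sprinkler running, heavy dew) = 0.092400 / 0.670900 ≈ 0.138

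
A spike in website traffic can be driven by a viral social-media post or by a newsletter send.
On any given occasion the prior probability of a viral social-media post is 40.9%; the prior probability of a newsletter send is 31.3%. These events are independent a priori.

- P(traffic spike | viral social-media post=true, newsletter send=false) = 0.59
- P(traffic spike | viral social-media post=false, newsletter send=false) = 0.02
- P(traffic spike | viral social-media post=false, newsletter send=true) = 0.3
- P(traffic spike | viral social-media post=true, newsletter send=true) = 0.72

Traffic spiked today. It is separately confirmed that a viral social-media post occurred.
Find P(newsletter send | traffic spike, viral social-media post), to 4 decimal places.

P(newsletter send | traffic spike, viral social-media post) ≈ 0.3573

Weight on newsletter send=true, given the evidence: 0.72·0.313 = 0.225360
Normalizer over all consistent configurations: 0.59·0.687 + 0.72·0.313 = 0.630690
Posterior = 0.225360 / 0.630690 ≈ 0.3573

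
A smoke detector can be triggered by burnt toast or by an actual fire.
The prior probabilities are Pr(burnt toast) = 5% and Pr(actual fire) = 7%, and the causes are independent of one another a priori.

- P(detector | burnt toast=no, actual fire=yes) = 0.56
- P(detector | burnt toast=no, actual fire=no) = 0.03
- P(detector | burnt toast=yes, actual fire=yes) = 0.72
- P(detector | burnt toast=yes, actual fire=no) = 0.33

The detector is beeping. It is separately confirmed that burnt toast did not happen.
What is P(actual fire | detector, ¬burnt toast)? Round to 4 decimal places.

P(actual fire | detector, ¬burnt toast) ≈ 0.5842

P(detector | ¬burnt toast) = 0.03·0.93 + 0.56·0.07 = 0.027900 + 0.039200 = 0.067100
Restricting to configurations with actual fire present: 0.56·0.07 = 0.039200.
Hence the posterior is 0.039200/0.067100 ≈ 0.5842.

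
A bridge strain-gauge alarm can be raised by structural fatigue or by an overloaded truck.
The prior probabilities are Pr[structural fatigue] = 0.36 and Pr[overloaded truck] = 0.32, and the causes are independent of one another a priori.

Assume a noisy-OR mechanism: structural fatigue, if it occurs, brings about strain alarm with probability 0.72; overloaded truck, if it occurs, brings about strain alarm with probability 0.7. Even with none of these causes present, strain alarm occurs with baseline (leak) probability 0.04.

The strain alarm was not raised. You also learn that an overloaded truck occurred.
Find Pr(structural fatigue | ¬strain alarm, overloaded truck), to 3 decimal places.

Under noisy-OR, P(strain alarm | causes) = 1 − (1−0.04)·∏(1−qᵢ) over the active causes.
P(¬strain alarm | overloaded truck) = 0.288×0.64 + 0.08064×0.36 = 0.184320 + 0.029030 = 0.213350
The structural fatigue-present share is 0.08064×0.36 = 0.029030.
So P(structural fatigue | ¬strain alarm, overloaded truck) = 0.029030/0.213350 ≈ 0.136.

Pr(structural fatigue | ¬strain alarm, overloaded truck) ≈ 0.136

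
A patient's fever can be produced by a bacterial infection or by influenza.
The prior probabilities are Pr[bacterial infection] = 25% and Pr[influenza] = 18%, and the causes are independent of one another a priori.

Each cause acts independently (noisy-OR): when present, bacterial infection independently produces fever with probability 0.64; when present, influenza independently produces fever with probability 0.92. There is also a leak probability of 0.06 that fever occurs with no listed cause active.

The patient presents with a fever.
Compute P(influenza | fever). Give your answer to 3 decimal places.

Under noisy-OR, P(fever | causes) = 1 − (1−0.06)·∏(1−qᵢ) over the active causes.
Numerator (weight on configurations with influenza): 0.124848 + 0.043782 = 0.168630
Normalizer over all consistent configurations: 0.06*0.75*0.82 + 0.9248*0.75*0.18 + 0.6616*0.25*0.82 + 0.972928*0.25*0.18 = 0.341158
Posterior = 0.168630 / 0.341158 ≈ 0.494

P(influenza | fever) ≈ 0.494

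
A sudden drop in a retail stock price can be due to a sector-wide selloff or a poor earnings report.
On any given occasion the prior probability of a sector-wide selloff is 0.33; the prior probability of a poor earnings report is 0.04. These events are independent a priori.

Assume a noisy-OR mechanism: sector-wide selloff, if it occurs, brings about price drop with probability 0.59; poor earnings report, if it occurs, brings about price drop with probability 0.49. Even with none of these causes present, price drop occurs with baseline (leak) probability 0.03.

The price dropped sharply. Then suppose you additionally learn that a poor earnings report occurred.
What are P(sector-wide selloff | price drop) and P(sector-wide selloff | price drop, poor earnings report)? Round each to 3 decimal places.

P(sector-wide selloff | price drop) ≈ 0.860; P(sector-wide selloff | price drop, poor earnings report) ≈ 0.437

Under noisy-OR, P(price drop | causes) = 1 − (1−0.03)·∏(1−qᵢ) over the active causes.
P(price drop) = 0.03·0.67·0.96 + 0.5053·0.67·0.04 + 0.6023·0.33·0.96 + 0.797173·0.33·0.04 = 0.019296 + 0.013542 + 0.190809 + 0.010523 = 0.234170
Restricting to configurations with sector-wide selloff present: 0.190809 + 0.010523 = 0.201332.
Hence the posterior is 0.201332/0.234170 ≈ 0.860.

With the extra evidence:
P(price drop | poor earnings report) = 0.5053×0.67 + 0.797173×0.33 = 0.338551 + 0.263067 = 0.601618
The sector-wide selloff-present share is 0.797173×0.33 = 0.263067.
So P(sector-wide selloff | price drop, poor earnings report) = 0.263067/0.601618 ≈ 0.437.
Conditioning on poor earnings report lowers the posterior on sector-wide selloff: the classic explaining-away effect in a common-effect structure.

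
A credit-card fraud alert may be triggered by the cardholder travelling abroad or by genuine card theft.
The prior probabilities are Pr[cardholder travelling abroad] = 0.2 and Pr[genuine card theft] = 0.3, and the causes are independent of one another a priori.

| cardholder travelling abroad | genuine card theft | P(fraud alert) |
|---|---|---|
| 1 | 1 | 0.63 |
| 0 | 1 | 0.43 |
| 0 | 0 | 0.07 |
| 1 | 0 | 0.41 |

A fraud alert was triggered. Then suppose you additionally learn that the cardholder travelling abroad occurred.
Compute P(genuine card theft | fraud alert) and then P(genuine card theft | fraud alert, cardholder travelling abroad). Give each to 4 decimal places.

Weight on genuine card theft=true, given the evidence: 0.103200 + 0.037800 = 0.141000
Denominator P(fraud alert): 0.07×0.8×0.7 + 0.43×0.8×0.3 + 0.41×0.2×0.7 + 0.63×0.2×0.3 = 0.237600
P(genuine card theft | fraud alert) = 0.141000/0.237600 ≈ 0.5934

With the extra evidence:
Numerator (weight on configurations with genuine card theft): 0.63×0.3 = 0.189000
Normalizer over all consistent configurations: 0.41×0.7 + 0.63×0.3 = 0.476000
P(genuine card theft | fraud alert, cardholder travelling abroad) = 0.189000/0.476000 ≈ 0.3971

P(genuine card theft | fraud alert) ≈ 0.5934; P(genuine card theft | fraud alert, cardholder travelling abroad) ≈ 0.3971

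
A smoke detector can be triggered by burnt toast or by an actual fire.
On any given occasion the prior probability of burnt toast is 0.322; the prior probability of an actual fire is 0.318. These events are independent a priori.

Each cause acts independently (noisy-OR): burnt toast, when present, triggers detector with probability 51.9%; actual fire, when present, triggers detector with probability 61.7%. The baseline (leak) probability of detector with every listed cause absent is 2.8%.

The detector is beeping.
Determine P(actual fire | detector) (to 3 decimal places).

Under noisy-OR, P(detector | causes) = 1 − (1−0.028)·∏(1−qᵢ) over the active causes.
For the numerator, keep only actual fire=true terms: 0.135340 + 0.084060 = 0.219400
Denominator P(detector): 0.028·0.678·0.682 + 0.627724·0.678·0.318 + 0.532468·0.322·0.682 + 0.820935·0.322·0.318 = 0.349279
Posterior = 0.219400 / 0.349279 ≈ 0.628

P(actual fire | detector) ≈ 0.628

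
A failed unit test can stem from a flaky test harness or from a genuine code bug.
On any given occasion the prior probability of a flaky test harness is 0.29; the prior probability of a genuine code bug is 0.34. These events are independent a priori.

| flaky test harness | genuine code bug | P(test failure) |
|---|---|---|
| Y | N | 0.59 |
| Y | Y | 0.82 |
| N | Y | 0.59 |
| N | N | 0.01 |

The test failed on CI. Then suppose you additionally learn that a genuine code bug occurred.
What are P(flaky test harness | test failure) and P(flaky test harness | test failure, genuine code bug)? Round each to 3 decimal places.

P(flaky test harness | test failure) ≈ 0.568; P(flaky test harness | test failure, genuine code bug) ≈ 0.362

P(test failure) = 0.01*0.71*0.66 + 0.59*0.71*0.34 + 0.59*0.29*0.66 + 0.82*0.29*0.34 = 0.004686 + 0.142426 + 0.112926 + 0.080852 = 0.340890
Restricting to configurations with flaky test harness present: 0.112926 + 0.080852 = 0.193778.
Hence the posterior is 0.193778/0.340890 ≈ 0.568.

Now condition on the additional information:
P(test failure | genuine code bug) = 0.59·0.71 + 0.82·0.29 = 0.418900 + 0.237800 = 0.656700
Restricting to configurations with flaky test harness present: 0.82·0.29 = 0.237800.
So P(flaky test harness | test failure, genuine code bug) = 0.237800/0.656700 ≈ 0.362.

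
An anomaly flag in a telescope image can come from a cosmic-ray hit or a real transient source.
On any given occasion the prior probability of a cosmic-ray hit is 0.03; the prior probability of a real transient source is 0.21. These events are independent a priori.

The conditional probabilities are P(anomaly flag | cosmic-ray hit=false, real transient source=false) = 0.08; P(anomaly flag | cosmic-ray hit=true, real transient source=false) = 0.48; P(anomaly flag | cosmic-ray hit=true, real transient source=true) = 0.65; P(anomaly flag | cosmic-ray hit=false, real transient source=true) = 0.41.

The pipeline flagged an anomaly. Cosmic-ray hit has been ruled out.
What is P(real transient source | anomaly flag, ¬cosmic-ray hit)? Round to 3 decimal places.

P(anomaly flag | ¬cosmic-ray hit) = 0.08·0.79 + 0.41·0.21 = 0.063200 + 0.086100 = 0.149300
Of this, 0.086100 comes from 0.41·0.21 (the real transient source=true cases).
Hence the posterior is 0.086100/0.149300 ≈ 0.577.

P(real transient source | anomaly flag, ¬cosmic-ray hit) ≈ 0.577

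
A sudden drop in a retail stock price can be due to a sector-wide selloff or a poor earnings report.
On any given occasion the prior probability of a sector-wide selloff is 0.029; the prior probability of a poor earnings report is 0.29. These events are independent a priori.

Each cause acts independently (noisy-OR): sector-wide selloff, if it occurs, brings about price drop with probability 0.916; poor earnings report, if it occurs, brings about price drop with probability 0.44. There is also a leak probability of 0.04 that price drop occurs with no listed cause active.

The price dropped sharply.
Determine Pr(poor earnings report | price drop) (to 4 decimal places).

Under noisy-OR, P(price drop | causes) = 1 − (1−0.04)·∏(1−qᵢ) over the active causes.
Sum P(price drop|·) weighted by the priors over the 4 (sector-wide selloff, poor earnings report) configurations:
  P(price drop) = 0.04*0.971*0.71 + 0.4624*0.971*0.29 + 0.91936*0.029*0.71 + 0.954842*0.029*0.29
        = 0.027576 + 0.130207 + 0.018930 + 0.008030 = 0.184743
Keeping only the poor earnings report-present terms gives 0.138237, so
  P(poor earnings report | price drop) = 0.138237 / 0.184743 ≈ 0.7483

Pr(poor earnings report | price drop) ≈ 0.7483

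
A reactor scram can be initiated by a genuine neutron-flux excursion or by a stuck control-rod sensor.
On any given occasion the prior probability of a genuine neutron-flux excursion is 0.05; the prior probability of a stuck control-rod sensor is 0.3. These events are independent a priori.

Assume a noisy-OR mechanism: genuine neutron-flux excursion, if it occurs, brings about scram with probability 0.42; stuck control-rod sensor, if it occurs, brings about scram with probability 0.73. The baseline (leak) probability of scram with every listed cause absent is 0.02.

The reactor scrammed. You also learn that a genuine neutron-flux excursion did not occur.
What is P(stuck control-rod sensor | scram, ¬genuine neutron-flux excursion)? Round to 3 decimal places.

P(stuck control-rod sensor | scram, ¬genuine neutron-flux excursion) ≈ 0.940

Under noisy-OR, P(scram | causes) = 1 − (1−0.02)·∏(1−qᵢ) over the active causes.
P(scram | ¬genuine neutron-flux excursion) = 0.02·0.7 + 0.7354·0.3 = 0.014000 + 0.220620 = 0.234620
The stuck control-rod sensor-present share is 0.7354·0.3 = 0.220620.
So P(stuck control-rod sensor | scram, ¬genuine neutron-flux excursion) = 0.220620/0.234620 ≈ 0.940.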